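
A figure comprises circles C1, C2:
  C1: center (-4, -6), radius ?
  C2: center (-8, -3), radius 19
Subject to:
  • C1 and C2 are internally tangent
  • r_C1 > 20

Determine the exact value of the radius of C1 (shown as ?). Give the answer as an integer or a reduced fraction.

24

1. [int C1,C2]  r_C1² − 38r_C1 + 336 = 0  ⇒  r_C1 = 14 or 24
2. given r_C1 > 20: keep 24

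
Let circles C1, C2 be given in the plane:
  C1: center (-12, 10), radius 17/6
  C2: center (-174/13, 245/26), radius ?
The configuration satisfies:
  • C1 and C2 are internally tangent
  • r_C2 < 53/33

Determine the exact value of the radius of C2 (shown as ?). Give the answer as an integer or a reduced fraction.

4/3

1. [int C1,C2]  r_C2² − (17/3)r_C2 + 52/9 = 0  ⇒  r_C2 = 4/3 or 13/3
2. given r_C2 < 53/33: keep 4/3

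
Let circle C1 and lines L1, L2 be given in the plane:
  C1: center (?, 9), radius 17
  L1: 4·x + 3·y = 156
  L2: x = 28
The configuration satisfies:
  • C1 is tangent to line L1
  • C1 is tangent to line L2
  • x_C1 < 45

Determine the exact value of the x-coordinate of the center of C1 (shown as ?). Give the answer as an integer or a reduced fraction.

1. [C1‖L1]  x_C1² − (129/2)x_C1 + 1177/2 = 0  ⇒  x_C1 = 11 or 107/2
2. [C1‖L2]  x_C1² − 56x_C1 + 495 = 0  ⇒  x_C1 = 11 or 45

11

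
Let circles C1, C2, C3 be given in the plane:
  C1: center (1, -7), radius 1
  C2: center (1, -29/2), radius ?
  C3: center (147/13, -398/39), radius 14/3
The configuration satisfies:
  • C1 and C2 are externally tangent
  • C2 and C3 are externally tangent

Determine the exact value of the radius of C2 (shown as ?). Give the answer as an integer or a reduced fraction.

13/2

1. [ext C1·C2]  r_C2² + 2r_C2 − 221/4 = 0  ⇒  r_C2 = 13/2 (r>0 drops 1)
2. [ext C2·C3]  r_C2² + (28/3)r_C2 − 1235/12 = 0  ⇒  r_C2 = 13/2 (r>0 drops 1)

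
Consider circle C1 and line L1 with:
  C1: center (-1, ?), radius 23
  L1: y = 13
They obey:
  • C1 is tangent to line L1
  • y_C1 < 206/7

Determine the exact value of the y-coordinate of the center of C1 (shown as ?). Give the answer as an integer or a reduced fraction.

1. [C1‖L1]  y_C1² − 26y_C1 − 360 = 0  ⇒  y_C1 = -10 or 36
2. given y_C1 < 206/7: keep -10

-10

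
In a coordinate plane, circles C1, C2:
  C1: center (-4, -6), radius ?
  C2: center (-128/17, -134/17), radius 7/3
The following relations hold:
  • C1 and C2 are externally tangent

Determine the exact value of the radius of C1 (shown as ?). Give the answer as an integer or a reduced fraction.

5/3

1. [ext C1·C2]  r_C1² + (14/3)r_C1 − 95/9 = 0  ⇒  r_C1 = 5/3 (r>0 drops 1)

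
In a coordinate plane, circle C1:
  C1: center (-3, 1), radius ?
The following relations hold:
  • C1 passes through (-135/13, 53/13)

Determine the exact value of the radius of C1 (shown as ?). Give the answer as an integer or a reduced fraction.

8

1. [C1∋P]  r_C1² − 64 = 0  ⇒  r_C1 = 8 (r>0 drops 1)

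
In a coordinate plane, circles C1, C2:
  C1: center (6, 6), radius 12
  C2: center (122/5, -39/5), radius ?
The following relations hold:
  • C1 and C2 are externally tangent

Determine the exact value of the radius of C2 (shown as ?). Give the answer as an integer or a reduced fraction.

1. [ext C1·C2]  r_C2² + 24r_C2 − 385 = 0  ⇒  r_C2 = 11 (r>0 drops 1)

11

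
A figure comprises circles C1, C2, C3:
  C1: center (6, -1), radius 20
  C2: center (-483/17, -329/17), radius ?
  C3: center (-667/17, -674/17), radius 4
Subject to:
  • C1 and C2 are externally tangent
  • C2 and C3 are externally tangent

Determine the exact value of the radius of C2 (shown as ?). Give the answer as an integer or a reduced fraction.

19

1. [ext C1·C2]  r_C2² + 40r_C2 − 1121 = 0  ⇒  r_C2 = 19 (r>0 drops 1)
2. [ext C2·C3]  r_C2² + 8r_C2 − 513 = 0  ⇒  r_C2 = 19 (r>0 drops 1)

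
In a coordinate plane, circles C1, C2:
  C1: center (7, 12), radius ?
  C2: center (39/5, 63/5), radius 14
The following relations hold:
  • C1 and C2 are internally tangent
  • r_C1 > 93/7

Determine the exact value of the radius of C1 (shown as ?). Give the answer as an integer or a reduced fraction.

15

1. [int C1,C2]  r_C1² − 28r_C1 + 195 = 0  ⇒  r_C1 = 13 or 15
2. given r_C1 > 93/7: keep 15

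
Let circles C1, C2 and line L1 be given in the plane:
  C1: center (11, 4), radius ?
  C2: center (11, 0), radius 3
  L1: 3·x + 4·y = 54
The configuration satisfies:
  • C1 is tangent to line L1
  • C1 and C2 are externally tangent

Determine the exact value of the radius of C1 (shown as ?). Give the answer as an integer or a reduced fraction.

1

1. [C1‖L1]  r_C1² − 1 = 0  ⇒  r_C1 = 1 (r>0 drops 1)
2. [ext C1·C2]  r_C1² + 6r_C1 − 7 = 0  ⇒  r_C1 = 1 (r>0 drops 1)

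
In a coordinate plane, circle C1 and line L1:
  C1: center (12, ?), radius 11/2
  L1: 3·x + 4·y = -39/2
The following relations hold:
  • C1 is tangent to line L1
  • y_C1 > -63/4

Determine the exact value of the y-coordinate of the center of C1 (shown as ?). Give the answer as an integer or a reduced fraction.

-7

1. [C1‖L1]  y_C1² + (111/4)y_C1 + 581/4 = 0  ⇒  y_C1 = -83/4 or -7
2. given y_C1 > -63/4: keep -7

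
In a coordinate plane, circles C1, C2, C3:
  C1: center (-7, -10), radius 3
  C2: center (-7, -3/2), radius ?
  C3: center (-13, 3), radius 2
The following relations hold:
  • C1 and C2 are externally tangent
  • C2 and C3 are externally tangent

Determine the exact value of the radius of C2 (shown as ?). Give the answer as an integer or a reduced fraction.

11/2

1. [ext C1·C2]  r_C2² + 6r_C2 − 253/4 = 0  ⇒  r_C2 = 11/2 (r>0 drops 1)
2. [ext C2·C3]  r_C2² + 4r_C2 − 209/4 = 0  ⇒  r_C2 = 11/2 (r>0 drops 1)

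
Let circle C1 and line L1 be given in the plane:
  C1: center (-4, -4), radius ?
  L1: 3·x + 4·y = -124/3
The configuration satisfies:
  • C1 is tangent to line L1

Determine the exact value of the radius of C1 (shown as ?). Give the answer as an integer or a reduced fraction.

1. [C1‖L1]  r_C1² − 64/9 = 0  ⇒  r_C1 = 8/3 (r>0 drops 1)

8/3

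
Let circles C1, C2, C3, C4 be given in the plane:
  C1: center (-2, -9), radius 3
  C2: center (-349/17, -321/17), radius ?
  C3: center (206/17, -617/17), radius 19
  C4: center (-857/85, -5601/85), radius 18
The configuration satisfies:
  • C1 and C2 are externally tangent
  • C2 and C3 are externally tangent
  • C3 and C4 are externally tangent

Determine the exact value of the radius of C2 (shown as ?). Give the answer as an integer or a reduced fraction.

18

1. [ext C1·C2]  r_C2² + 6r_C2 − 432 = 0  ⇒  r_C2 = 18 (r>0 drops 1)
2. [ext C2·C3]  r_C2² + 38r_C2 − 1008 = 0  ⇒  r_C2 = 18 (r>0 drops 1)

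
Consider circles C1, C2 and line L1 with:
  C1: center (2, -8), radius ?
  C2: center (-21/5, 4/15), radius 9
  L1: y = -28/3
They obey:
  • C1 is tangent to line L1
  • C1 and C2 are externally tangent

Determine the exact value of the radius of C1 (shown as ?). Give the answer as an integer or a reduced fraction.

1. [C1‖L1]  r_C1² − 16/9 = 0  ⇒  r_C1 = 4/3 (r>0 drops 1)
2. [ext C1·C2]  r_C1² + 18r_C1 − 232/9 = 0  ⇒  r_C1 = 4/3 (r>0 drops 1)

4/3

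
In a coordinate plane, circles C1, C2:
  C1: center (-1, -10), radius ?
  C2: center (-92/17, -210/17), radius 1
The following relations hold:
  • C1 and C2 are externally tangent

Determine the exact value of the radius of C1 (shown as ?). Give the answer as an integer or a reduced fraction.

1. [ext C1·C2]  r_C1² + 2r_C1 − 24 = 0  ⇒  r_C1 = 4 (r>0 drops 1)

4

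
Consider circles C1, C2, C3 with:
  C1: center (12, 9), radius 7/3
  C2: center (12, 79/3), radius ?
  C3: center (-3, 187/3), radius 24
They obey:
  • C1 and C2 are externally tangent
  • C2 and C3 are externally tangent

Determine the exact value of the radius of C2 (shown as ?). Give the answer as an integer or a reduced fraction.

15

1. [ext C1·C2]  r_C2² + (14/3)r_C2 − 295 = 0  ⇒  r_C2 = 15 (r>0 drops 1)
2. [ext C2·C3]  r_C2² + 48r_C2 − 945 = 0  ⇒  r_C2 = 15 (r>0 drops 1)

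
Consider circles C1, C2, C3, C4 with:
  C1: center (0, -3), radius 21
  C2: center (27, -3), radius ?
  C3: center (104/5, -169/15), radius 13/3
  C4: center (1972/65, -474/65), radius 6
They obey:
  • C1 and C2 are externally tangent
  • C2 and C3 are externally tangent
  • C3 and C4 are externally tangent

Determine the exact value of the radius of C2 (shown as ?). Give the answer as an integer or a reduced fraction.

6

1. [ext C1·C2]  r_C2² + 42r_C2 − 288 = 0  ⇒  r_C2 = 6 (r>0 drops 1)
2. [ext C2·C3]  r_C2² + (26/3)r_C2 − 88 = 0  ⇒  r_C2 = 6 (r>0 drops 1)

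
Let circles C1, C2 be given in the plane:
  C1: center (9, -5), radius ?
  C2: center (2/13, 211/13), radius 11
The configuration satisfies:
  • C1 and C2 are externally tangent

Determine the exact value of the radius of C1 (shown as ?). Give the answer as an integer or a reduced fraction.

1. [ext C1·C2]  r_C1² + 22r_C1 − 408 = 0  ⇒  r_C1 = 12 (r>0 drops 1)

12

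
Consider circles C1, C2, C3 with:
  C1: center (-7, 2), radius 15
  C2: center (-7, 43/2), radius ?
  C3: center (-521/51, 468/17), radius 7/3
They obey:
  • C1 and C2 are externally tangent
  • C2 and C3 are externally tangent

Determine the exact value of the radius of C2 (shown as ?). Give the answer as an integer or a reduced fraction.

9/2

1. [ext C1·C2]  r_C2² + 30r_C2 − 621/4 = 0  ⇒  r_C2 = 9/2 (r>0 drops 1)
2. [ext C2·C3]  r_C2² + (14/3)r_C2 − 165/4 = 0  ⇒  r_C2 = 9/2 (r>0 drops 1)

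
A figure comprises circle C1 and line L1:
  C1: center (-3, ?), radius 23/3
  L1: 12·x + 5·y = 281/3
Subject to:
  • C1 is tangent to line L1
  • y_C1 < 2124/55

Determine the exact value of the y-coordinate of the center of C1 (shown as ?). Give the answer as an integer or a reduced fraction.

1. [C1‖L1]  y_C1² − (778/15)y_C1 + 1376/5 = 0  ⇒  y_C1 = 6 or 688/15
2. given y_C1 < 2124/55: keep 6

6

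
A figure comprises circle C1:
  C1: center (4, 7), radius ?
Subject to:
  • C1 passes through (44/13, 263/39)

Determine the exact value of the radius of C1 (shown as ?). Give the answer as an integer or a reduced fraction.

2/3

1. [C1∋P]  r_C1² − 4/9 = 0  ⇒  r_C1 = 2/3 (r>0 drops 1)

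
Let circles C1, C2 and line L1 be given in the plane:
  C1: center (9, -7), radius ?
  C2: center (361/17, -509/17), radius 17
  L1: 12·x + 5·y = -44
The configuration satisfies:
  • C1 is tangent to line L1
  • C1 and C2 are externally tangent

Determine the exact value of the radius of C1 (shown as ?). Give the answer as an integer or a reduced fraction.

9

1. [C1‖L1]  r_C1² − 81 = 0  ⇒  r_C1 = 9 (r>0 drops 1)
2. [ext C1·C2]  r_C1² + 34r_C1 − 387 = 0  ⇒  r_C1 = 9 (r>0 drops 1)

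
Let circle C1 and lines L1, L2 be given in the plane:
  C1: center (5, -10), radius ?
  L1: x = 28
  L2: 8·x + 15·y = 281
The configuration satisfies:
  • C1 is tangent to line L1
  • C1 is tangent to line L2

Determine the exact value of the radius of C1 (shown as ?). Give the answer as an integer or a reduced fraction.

23

1. [C1‖L1]  r_C1² − 529 = 0  ⇒  r_C1 = 23 (r>0 drops 1)
2. [C1‖L2]  r_C1² − 529 = 0  ⇒  r_C1 = 23 (r>0 drops 1)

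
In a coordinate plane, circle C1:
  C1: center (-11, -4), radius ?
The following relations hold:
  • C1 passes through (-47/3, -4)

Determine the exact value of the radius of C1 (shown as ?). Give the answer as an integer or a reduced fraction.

1. [C1∋P]  r_C1² − 196/9 = 0  ⇒  r_C1 = 14/3 (r>0 drops 1)

14/3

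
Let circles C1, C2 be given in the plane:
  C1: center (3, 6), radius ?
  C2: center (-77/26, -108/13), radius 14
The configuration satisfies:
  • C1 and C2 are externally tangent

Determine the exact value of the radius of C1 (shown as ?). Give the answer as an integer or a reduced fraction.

1. [ext C1·C2]  r_C1² + 28r_C1 − 177/4 = 0  ⇒  r_C1 = 3/2 (r>0 drops 1)

3/2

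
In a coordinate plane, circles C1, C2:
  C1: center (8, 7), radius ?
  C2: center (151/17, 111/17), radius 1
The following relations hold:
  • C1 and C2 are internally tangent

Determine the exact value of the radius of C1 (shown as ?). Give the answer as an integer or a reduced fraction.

2

1. [int C1,C2]  r_C1² − 2r_C1 = 0  ⇒  r_C1 = 2 (r>0 drops 1)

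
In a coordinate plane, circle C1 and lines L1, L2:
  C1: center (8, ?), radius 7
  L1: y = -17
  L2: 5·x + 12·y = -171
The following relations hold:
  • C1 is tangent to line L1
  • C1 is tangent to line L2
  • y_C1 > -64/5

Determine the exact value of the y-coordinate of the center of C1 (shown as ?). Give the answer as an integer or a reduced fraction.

-10

1. [C1‖L1]  y_C1² + 34y_C1 + 240 = 0  ⇒  y_C1 = -24 or -10
2. [C1‖L2]  y_C1² + (211/6)y_C1 + 755/3 = 0  ⇒  y_C1 = -151/6 or -10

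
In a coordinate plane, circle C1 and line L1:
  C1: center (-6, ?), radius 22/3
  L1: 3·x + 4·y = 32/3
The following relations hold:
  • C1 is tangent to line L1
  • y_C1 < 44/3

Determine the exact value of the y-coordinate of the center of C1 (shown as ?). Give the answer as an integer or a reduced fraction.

-2

1. [C1‖L1]  y_C1² − (43/3)y_C1 − 98/3 = 0  ⇒  y_C1 = -2 or 49/3
2. given y_C1 < 44/3: keep -2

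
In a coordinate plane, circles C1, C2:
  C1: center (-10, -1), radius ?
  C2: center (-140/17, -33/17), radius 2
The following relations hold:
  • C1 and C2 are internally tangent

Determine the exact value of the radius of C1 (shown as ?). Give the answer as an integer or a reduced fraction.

4

1. [int C1,C2]  r_C1² − 4r_C1 = 0  ⇒  r_C1 = 4 (r>0 drops 1)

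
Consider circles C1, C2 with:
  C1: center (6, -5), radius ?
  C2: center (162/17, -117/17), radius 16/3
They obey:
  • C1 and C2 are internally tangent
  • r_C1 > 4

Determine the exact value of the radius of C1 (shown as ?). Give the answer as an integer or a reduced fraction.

28/3

1. [int C1,C2]  r_C1² − (32/3)r_C1 + 112/9 = 0  ⇒  r_C1 = 4/3 or 28/3
2. given r_C1 > 4: keep 28/3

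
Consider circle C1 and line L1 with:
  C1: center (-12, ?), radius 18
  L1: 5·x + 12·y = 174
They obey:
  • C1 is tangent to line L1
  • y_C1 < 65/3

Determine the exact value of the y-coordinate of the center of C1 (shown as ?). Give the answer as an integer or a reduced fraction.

1. [C1‖L1]  y_C1² − 39y_C1 = 0  ⇒  y_C1 = 0 or 39
2. given y_C1 < 65/3: keep 0

0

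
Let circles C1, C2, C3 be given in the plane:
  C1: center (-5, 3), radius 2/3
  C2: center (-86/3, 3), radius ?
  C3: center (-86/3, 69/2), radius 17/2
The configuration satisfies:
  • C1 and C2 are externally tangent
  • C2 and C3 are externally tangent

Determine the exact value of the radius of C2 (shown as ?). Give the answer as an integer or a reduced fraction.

1. [ext C1·C2]  r_C2² + (4/3)r_C2 − 1679/3 = 0  ⇒  r_C2 = 23 (r>0 drops 1)
2. [ext C2·C3]  r_C2² + 17r_C2 − 920 = 0  ⇒  r_C2 = 23 (r>0 drops 1)

23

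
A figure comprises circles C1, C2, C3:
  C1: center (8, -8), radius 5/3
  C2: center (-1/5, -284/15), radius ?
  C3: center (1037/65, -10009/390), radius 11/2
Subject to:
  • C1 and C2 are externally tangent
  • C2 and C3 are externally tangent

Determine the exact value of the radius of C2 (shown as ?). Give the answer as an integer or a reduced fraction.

1. [ext C1·C2]  r_C2² + (10/3)r_C2 − 184 = 0  ⇒  r_C2 = 12 (r>0 drops 1)
2. [ext C2·C3]  r_C2² + 11r_C2 − 276 = 0  ⇒  r_C2 = 12 (r>0 drops 1)

12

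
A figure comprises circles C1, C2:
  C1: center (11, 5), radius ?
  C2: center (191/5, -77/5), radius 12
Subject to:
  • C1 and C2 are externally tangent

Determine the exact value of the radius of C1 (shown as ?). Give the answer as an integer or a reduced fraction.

22

1. [ext C1·C2]  r_C1² + 24r_C1 − 1012 = 0  ⇒  r_C1 = 22 (r>0 drops 1)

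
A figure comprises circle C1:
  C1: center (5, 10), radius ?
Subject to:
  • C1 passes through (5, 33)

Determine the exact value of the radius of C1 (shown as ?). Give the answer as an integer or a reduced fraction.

1. [C1∋P]  r_C1² − 529 = 0  ⇒  r_C1 = 23 (r>0 drops 1)

23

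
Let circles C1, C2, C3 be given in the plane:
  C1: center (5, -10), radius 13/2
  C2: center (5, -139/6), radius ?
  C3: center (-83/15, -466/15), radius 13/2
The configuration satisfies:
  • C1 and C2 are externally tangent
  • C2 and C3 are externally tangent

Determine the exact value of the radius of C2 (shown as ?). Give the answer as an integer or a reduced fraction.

20/3

1. [ext C1·C2]  r_C2² + 13r_C2 − 1180/9 = 0  ⇒  r_C2 = 20/3 (r>0 drops 1)
2. [ext C2·C3]  r_C2² + 13r_C2 − 1180/9 = 0  ⇒  r_C2 = 20/3 (r>0 drops 1)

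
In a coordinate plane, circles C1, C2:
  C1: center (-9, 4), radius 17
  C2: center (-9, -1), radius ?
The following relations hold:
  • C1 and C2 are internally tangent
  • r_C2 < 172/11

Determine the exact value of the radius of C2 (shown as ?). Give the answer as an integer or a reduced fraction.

12

1. [int C1,C2]  r_C2² − 34r_C2 + 264 = 0  ⇒  r_C2 = 12 or 22
2. given r_C2 < 172/11: keep 12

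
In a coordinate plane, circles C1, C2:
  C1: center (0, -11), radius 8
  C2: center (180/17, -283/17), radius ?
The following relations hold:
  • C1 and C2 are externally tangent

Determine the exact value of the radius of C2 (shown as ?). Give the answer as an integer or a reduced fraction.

1. [ext C1·C2]  r_C2² + 16r_C2 − 80 = 0  ⇒  r_C2 = 4 (r>0 drops 1)

4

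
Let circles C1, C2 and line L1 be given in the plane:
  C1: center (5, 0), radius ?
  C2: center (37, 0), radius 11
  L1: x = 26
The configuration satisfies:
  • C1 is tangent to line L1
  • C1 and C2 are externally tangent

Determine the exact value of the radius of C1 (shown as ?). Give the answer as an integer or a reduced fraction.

1. [C1‖L1]  r_C1² − 441 = 0  ⇒  r_C1 = 21 (r>0 drops 1)
2. [ext C1·C2]  r_C1² + 22r_C1 − 903 = 0  ⇒  r_C1 = 21 (r>0 drops 1)

21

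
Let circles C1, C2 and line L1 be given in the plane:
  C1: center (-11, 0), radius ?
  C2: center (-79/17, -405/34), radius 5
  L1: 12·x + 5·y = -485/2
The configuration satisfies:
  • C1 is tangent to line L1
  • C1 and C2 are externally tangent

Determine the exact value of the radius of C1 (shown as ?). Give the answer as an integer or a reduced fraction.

1. [C1‖L1]  r_C1² − 289/4 = 0  ⇒  r_C1 = 17/2 (r>0 drops 1)
2. [ext C1·C2]  r_C1² + 10r_C1 − 629/4 = 0  ⇒  r_C1 = 17/2 (r>0 drops 1)

17/2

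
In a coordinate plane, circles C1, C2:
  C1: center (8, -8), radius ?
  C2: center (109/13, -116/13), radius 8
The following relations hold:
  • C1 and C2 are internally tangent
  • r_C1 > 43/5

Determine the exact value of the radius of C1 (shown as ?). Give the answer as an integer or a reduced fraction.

1. [int C1,C2]  r_C1² − 16r_C1 + 63 = 0  ⇒  r_C1 = 7 or 9
2. given r_C1 > 43/5: keep 9

9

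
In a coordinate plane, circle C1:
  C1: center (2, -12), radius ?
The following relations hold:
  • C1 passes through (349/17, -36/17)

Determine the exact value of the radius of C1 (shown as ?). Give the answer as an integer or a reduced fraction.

1. [C1∋P]  r_C1² − 441 = 0  ⇒  r_C1 = 21 (r>0 drops 1)

21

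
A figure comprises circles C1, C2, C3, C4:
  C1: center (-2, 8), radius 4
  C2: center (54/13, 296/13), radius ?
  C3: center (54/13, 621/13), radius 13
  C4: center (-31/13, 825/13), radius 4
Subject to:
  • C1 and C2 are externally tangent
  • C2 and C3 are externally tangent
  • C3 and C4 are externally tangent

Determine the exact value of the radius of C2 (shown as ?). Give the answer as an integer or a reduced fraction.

1. [ext C1·C2]  r_C2² + 8r_C2 − 240 = 0  ⇒  r_C2 = 12 (r>0 drops 1)
2. [ext C2·C3]  r_C2² + 26r_C2 − 456 = 0  ⇒  r_C2 = 12 (r>0 drops 1)

12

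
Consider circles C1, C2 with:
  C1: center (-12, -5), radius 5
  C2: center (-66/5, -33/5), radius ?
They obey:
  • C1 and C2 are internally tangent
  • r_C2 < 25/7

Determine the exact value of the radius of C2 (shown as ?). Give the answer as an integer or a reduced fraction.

1. [int C1,C2]  r_C2² − 10r_C2 + 21 = 0  ⇒  r_C2 = 3 or 7
2. given r_C2 < 25/7: keep 3

3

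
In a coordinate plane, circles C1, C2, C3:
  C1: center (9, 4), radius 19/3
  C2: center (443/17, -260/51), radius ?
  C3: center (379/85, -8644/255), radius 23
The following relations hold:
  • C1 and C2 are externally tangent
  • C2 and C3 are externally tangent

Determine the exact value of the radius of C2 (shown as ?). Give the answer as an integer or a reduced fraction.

1. [ext C1·C2]  r_C2² + (38/3)r_C2 − 1001/3 = 0  ⇒  r_C2 = 13 (r>0 drops 1)
2. [ext C2·C3]  r_C2² + 46r_C2 − 767 = 0  ⇒  r_C2 = 13 (r>0 drops 1)

13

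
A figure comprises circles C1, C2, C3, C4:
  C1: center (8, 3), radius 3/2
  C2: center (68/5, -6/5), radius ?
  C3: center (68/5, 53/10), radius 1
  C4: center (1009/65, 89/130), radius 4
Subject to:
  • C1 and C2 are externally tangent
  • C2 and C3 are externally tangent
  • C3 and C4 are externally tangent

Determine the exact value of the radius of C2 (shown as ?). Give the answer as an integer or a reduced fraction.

11/2

1. [ext C1·C2]  r_C2² + 3r_C2 − 187/4 = 0  ⇒  r_C2 = 11/2 (r>0 drops 1)
2. [ext C2·C3]  r_C2² + 2r_C2 − 165/4 = 0  ⇒  r_C2 = 11/2 (r>0 drops 1)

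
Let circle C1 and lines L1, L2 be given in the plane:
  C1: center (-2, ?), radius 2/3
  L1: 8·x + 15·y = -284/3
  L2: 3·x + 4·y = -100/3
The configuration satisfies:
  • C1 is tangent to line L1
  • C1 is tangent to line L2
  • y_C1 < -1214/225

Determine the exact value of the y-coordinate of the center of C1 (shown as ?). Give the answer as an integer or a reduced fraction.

1. [C1‖L1]  y_C1² + (472/45)y_C1 + 404/15 = 0  ⇒  y_C1 = -6 or -202/45
2. [C1‖L2]  y_C1² + (41/3)y_C1 + 46 = 0  ⇒  y_C1 = -23/3 or -6

-6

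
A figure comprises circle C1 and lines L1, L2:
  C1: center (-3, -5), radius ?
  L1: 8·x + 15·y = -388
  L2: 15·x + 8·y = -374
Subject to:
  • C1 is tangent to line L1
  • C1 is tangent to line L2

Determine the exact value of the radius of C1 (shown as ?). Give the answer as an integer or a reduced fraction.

17

1. [C1‖L1]  r_C1² − 289 = 0  ⇒  r_C1 = 17 (r>0 drops 1)
2. [C1‖L2]  r_C1² − 289 = 0  ⇒  r_C1 = 17 (r>0 drops 1)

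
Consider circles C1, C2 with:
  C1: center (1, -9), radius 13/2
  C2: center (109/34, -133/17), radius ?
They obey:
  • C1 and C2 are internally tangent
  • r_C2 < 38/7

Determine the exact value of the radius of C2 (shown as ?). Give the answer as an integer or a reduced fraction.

1. [int C1,C2]  r_C2² − 13r_C2 + 36 = 0  ⇒  r_C2 = 4 or 9
2. given r_C2 < 38/7: keep 4

4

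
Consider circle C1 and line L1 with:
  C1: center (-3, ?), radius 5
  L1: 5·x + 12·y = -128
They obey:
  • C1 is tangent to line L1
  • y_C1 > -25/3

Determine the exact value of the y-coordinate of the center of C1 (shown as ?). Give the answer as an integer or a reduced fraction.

1. [C1‖L1]  y_C1² + (113/6)y_C1 + 178/3 = 0  ⇒  y_C1 = -89/6 or -4
2. given y_C1 > -25/3: keep -4

-4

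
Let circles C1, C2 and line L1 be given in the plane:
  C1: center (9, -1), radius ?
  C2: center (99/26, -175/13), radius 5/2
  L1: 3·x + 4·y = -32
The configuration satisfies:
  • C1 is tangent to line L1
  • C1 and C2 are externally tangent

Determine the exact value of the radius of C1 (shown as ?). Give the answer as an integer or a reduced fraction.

11

1. [C1‖L1]  r_C1² − 121 = 0  ⇒  r_C1 = 11 (r>0 drops 1)
2. [ext C1·C2]  r_C1² + 5r_C1 − 176 = 0  ⇒  r_C1 = 11 (r>0 drops 1)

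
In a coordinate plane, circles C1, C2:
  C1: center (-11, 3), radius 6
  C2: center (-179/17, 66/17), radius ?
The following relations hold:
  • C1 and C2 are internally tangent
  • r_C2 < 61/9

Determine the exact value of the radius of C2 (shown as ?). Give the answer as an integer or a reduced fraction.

5

1. [int C1,C2]  r_C2² − 12r_C2 + 35 = 0  ⇒  r_C2 = 5 or 7
2. given r_C2 < 61/9: keep 5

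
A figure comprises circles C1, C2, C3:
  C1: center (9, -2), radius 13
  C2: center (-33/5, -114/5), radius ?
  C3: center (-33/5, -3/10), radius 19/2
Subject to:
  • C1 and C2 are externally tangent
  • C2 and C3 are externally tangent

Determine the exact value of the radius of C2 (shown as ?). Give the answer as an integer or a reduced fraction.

13

1. [ext C1·C2]  r_C2² + 26r_C2 − 507 = 0  ⇒  r_C2 = 13 (r>0 drops 1)
2. [ext C2·C3]  r_C2² + 19r_C2 − 416 = 0  ⇒  r_C2 = 13 (r>0 drops 1)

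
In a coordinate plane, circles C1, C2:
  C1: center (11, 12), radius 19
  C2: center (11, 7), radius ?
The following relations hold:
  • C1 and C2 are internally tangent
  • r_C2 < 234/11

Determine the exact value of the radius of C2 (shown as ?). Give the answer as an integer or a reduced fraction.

14

1. [int C1,C2]  r_C2² − 38r_C2 + 336 = 0  ⇒  r_C2 = 14 or 24
2. given r_C2 < 234/11: keep 14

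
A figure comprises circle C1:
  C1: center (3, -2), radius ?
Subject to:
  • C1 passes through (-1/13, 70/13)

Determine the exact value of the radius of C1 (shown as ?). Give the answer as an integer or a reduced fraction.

1. [C1∋P]  r_C1² − 64 = 0  ⇒  r_C1 = 8 (r>0 drops 1)

8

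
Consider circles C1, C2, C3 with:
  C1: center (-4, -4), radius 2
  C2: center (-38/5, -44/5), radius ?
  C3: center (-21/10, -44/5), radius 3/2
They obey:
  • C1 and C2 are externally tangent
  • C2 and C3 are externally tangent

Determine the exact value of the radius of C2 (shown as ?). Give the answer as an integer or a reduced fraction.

1. [ext C1·C2]  r_C2² + 4r_C2 − 32 = 0  ⇒  r_C2 = 4 (r>0 drops 1)
2. [ext C2·C3]  r_C2² + 3r_C2 − 28 = 0  ⇒  r_C2 = 4 (r>0 drops 1)

4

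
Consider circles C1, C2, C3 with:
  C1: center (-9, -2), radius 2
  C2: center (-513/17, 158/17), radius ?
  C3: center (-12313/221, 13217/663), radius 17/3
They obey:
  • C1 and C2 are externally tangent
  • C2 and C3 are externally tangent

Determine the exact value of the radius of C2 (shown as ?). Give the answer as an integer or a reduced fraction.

22

1. [ext C1·C2]  r_C2² + 4r_C2 − 572 = 0  ⇒  r_C2 = 22 (r>0 drops 1)
2. [ext C2·C3]  r_C2² + (34/3)r_C2 − 2200/3 = 0  ⇒  r_C2 = 22 (r>0 drops 1)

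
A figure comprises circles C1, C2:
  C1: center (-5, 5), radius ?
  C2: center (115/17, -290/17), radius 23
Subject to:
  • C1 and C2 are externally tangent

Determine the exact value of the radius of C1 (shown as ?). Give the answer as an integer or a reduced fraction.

2

1. [ext C1·C2]  r_C1² + 46r_C1 − 96 = 0  ⇒  r_C1 = 2 (r>0 drops 1)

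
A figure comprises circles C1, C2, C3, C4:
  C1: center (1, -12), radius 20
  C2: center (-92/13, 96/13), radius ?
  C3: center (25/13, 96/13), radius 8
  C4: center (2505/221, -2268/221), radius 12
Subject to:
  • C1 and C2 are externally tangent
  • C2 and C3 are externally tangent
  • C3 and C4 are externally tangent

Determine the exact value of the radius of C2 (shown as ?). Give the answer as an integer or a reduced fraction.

1

1. [ext C1·C2]  r_C2² + 40r_C2 − 41 = 0  ⇒  r_C2 = 1 (r>0 drops 1)
2. [ext C2·C3]  r_C2² + 16r_C2 − 17 = 0  ⇒  r_C2 = 1 (r>0 drops 1)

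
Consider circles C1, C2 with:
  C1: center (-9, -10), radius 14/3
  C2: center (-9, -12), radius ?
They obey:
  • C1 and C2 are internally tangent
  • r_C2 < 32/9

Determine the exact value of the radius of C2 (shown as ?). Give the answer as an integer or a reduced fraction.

8/3

1. [int C1,C2]  r_C2² − (28/3)r_C2 + 160/9 = 0  ⇒  r_C2 = 8/3 or 20/3
2. given r_C2 < 32/9: keep 8/3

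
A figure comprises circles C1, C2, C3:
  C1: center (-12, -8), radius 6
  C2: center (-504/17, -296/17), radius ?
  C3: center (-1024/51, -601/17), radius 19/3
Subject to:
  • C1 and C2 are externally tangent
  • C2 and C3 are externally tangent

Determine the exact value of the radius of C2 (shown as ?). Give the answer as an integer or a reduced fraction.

1. [ext C1·C2]  r_C2² + 12r_C2 − 364 = 0  ⇒  r_C2 = 14 (r>0 drops 1)
2. [ext C2·C3]  r_C2² + (38/3)r_C2 − 1120/3 = 0  ⇒  r_C2 = 14 (r>0 drops 1)

14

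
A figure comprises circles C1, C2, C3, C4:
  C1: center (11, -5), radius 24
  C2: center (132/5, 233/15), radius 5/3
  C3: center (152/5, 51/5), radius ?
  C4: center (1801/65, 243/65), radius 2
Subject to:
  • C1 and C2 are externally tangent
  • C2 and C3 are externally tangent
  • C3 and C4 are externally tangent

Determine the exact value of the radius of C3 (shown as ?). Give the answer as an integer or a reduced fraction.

5

1. [ext C2·C3]  r_C3² + (10/3)r_C3 − 125/3 = 0  ⇒  r_C3 = 5 (r>0 drops 1)
2. [ext C3·C4]  r_C3² + 4r_C3 − 45 = 0  ⇒  r_C3 = 5 (r>0 drops 1)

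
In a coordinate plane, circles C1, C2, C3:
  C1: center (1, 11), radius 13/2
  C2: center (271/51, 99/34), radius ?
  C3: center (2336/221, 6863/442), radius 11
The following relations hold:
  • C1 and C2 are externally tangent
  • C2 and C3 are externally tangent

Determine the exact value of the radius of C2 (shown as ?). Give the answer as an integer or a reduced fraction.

1. [ext C1·C2]  r_C2² + 13r_C2 − 376/9 = 0  ⇒  r_C2 = 8/3 (r>0 drops 1)
2. [ext C2·C3]  r_C2² + 22r_C2 − 592/9 = 0  ⇒  r_C2 = 8/3 (r>0 drops 1)

8/3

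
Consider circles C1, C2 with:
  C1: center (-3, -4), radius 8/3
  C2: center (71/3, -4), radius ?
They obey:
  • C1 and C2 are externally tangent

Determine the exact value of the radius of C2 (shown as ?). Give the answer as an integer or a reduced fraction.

24

1. [ext C1·C2]  r_C2² + (16/3)r_C2 − 704 = 0  ⇒  r_C2 = 24 (r>0 drops 1)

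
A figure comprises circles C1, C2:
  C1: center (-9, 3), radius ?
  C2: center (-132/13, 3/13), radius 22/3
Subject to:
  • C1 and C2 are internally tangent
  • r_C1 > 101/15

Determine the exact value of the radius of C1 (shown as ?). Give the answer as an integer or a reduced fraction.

1. [int C1,C2]  r_C1² − (44/3)r_C1 + 403/9 = 0  ⇒  r_C1 = 13/3 or 31/3
2. given r_C1 > 101/15: keep 31/3

31/3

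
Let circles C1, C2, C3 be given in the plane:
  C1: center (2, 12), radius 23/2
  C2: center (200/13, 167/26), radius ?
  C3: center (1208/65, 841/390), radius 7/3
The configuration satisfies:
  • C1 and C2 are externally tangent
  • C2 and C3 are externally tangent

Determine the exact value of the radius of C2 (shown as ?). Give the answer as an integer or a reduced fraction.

3

1. [ext C1·C2]  r_C2² + 23r_C2 − 78 = 0  ⇒  r_C2 = 3 (r>0 drops 1)
2. [ext C2·C3]  r_C2² + (14/3)r_C2 − 23 = 0  ⇒  r_C2 = 3 (r>0 drops 1)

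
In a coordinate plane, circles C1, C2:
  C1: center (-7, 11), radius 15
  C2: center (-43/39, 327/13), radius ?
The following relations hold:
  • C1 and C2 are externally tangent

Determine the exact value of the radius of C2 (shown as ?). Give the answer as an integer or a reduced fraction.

1/3

1. [ext C1·C2]  r_C2² + 30r_C2 − 91/9 = 0  ⇒  r_C2 = 1/3 (r>0 drops 1)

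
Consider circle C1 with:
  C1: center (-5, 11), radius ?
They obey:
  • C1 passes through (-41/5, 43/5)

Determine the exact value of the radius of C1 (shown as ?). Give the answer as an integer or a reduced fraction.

1. [C1∋P]  r_C1² − 16 = 0  ⇒  r_C1 = 4 (r>0 drops 1)

4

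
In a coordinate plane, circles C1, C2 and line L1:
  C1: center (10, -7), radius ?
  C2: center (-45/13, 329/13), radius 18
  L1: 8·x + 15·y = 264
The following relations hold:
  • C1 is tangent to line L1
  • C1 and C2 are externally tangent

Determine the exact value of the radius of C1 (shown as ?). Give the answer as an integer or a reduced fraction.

17

1. [C1‖L1]  r_C1² − 289 = 0  ⇒  r_C1 = 17 (r>0 drops 1)
2. [ext C1·C2]  r_C1² + 36r_C1 − 901 = 0  ⇒  r_C1 = 17 (r>0 drops 1)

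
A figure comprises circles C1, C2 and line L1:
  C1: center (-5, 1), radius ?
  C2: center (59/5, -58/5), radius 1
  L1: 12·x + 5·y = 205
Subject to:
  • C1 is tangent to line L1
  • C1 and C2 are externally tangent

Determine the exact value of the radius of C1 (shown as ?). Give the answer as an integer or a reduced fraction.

1. [C1‖L1]  r_C1² − 400 = 0  ⇒  r_C1 = 20 (r>0 drops 1)
2. [ext C1·C2]  r_C1² + 2r_C1 − 440 = 0  ⇒  r_C1 = 20 (r>0 drops 1)

20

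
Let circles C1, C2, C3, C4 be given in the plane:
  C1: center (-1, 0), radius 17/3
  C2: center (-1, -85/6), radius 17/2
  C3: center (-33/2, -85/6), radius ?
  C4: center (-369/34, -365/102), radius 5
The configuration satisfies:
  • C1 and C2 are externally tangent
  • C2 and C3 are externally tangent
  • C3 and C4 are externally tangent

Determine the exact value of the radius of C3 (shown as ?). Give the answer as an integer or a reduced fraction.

1. [ext C2·C3]  r_C3² + 17r_C3 − 168 = 0  ⇒  r_C3 = 7 (r>0 drops 1)
2. [ext C3·C4]  r_C3² + 10r_C3 − 119 = 0  ⇒  r_C3 = 7 (r>0 drops 1)

7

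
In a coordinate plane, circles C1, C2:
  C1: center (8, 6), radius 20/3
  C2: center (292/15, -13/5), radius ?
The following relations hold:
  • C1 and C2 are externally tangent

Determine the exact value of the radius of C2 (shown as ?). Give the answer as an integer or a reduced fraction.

1. [ext C1·C2]  r_C2² + (40/3)r_C2 − 161 = 0  ⇒  r_C2 = 23/3 (r>0 drops 1)

23/3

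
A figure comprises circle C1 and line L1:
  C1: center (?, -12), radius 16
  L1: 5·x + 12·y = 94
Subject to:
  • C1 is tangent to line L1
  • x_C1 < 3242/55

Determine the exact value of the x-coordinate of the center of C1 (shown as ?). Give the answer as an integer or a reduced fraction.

1. [C1‖L1]  x_C1² − (476/5)x_C1 + 2676/5 = 0  ⇒  x_C1 = 6 or 446/5
2. given x_C1 < 3242/55: keep 6

6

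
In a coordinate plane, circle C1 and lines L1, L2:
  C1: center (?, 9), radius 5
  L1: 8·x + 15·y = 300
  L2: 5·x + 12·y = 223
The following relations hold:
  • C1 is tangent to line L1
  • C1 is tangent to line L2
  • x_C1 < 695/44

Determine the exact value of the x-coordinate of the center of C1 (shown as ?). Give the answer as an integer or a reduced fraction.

10

1. [C1‖L1]  x_C1² − (165/4)x_C1 + 625/2 = 0  ⇒  x_C1 = 10 or 125/4
2. [C1‖L2]  x_C1² − 46x_C1 + 360 = 0  ⇒  x_C1 = 10 or 36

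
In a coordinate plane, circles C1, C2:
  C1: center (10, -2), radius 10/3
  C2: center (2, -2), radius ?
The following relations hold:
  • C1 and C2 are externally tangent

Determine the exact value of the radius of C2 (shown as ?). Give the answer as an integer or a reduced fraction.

1. [ext C1·C2]  r_C2² + (20/3)r_C2 − 476/9 = 0  ⇒  r_C2 = 14/3 (r>0 drops 1)

14/3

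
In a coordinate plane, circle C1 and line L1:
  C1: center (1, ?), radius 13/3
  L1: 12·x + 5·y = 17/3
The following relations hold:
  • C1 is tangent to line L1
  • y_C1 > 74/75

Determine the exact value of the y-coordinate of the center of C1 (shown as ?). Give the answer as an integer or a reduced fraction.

1. [C1‖L1]  y_C1² + (38/15)y_C1 − 376/3 = 0  ⇒  y_C1 = -188/15 or 10
2. given y_C1 > 74/75: keep 10

10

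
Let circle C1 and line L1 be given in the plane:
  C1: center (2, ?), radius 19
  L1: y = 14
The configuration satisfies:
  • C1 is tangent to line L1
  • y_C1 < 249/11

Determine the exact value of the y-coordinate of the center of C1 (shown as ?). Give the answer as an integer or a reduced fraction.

-5

1. [C1‖L1]  y_C1² − 28y_C1 − 165 = 0  ⇒  y_C1 = -5 or 33
2. given y_C1 < 249/11: keep -5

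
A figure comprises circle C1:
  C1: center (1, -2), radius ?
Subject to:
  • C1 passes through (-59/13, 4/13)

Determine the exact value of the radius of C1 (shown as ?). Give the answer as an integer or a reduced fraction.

6

1. [C1∋P]  r_C1² − 36 = 0  ⇒  r_C1 = 6 (r>0 drops 1)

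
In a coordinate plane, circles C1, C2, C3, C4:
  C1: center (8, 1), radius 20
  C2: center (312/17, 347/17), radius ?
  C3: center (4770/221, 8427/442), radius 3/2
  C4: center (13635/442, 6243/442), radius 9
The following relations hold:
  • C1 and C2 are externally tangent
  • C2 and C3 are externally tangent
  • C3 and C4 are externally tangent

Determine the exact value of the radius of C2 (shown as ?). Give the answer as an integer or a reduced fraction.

1. [ext C1·C2]  r_C2² + 40r_C2 − 84 = 0  ⇒  r_C2 = 2 (r>0 drops 1)
2. [ext C2·C3]  r_C2² + 3r_C2 − 10 = 0  ⇒  r_C2 = 2 (r>0 drops 1)

2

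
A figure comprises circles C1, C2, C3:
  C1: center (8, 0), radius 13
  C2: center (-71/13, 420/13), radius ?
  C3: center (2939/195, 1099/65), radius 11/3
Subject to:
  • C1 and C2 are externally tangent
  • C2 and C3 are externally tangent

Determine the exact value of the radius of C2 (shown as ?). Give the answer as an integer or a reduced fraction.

1. [ext C1·C2]  r_C2² + 26r_C2 − 1056 = 0  ⇒  r_C2 = 22 (r>0 drops 1)
2. [ext C2·C3]  r_C2² + (22/3)r_C2 − 1936/3 = 0  ⇒  r_C2 = 22 (r>0 drops 1)

22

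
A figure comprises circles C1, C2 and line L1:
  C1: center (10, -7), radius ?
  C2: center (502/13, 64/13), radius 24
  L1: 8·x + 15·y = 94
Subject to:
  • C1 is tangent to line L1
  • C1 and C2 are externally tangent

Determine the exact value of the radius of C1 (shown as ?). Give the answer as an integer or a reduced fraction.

7

1. [C1‖L1]  r_C1² − 49 = 0  ⇒  r_C1 = 7 (r>0 drops 1)
2. [ext C1·C2]  r_C1² + 48r_C1 − 385 = 0  ⇒  r_C1 = 7 (r>0 drops 1)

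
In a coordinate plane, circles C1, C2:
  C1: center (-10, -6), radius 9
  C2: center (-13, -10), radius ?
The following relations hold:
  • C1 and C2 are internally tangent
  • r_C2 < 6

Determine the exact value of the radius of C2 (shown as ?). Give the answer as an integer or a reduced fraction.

4

1. [int C1,C2]  r_C2² − 18r_C2 + 56 = 0  ⇒  r_C2 = 4 or 14
2. given r_C2 < 6: keep 4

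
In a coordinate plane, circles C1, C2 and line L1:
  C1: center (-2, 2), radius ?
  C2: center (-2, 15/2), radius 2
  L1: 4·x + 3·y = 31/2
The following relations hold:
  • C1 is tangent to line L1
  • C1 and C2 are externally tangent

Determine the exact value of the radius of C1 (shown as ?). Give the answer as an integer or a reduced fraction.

1. [C1‖L1]  r_C1² − 49/4 = 0  ⇒  r_C1 = 7/2 (r>0 drops 1)
2. [ext C1·C2]  r_C1² + 4r_C1 − 105/4 = 0  ⇒  r_C1 = 7/2 (r>0 drops 1)

7/2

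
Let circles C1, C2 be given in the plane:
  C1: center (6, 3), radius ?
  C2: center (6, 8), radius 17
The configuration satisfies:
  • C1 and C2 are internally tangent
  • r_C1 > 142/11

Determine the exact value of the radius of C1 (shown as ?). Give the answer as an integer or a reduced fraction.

22

1. [int C1,C2]  r_C1² − 34r_C1 + 264 = 0  ⇒  r_C1 = 12 or 22
2. given r_C1 > 142/11: keep 22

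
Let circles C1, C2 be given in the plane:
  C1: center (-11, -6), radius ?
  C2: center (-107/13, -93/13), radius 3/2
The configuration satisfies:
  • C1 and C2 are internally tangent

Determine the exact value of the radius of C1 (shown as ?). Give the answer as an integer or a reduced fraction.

9/2

1. [int C1,C2]  r_C1² − 3r_C1 − 27/4 = 0  ⇒  r_C1 = 9/2 (r>0 drops 1)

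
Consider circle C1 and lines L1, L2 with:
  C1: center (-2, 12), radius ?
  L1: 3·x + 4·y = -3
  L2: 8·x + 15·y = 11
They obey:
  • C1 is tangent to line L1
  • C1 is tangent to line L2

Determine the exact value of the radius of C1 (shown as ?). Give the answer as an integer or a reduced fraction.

1. [C1‖L1]  r_C1² − 81 = 0  ⇒  r_C1 = 9 (r>0 drops 1)
2. [C1‖L2]  r_C1² − 81 = 0  ⇒  r_C1 = 9 (r>0 drops 1)

9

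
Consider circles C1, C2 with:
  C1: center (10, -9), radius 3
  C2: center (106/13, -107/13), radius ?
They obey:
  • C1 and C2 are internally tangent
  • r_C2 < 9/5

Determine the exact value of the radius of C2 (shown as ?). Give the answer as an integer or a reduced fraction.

1. [int C1,C2]  r_C2² − 6r_C2 + 5 = 0  ⇒  r_C2 = 1 or 5
2. given r_C2 < 9/5: keep 1

1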